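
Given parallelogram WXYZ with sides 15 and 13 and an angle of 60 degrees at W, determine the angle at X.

Consecutive angles are supplementary: angle X = 180 - 60 = 120 degrees.

120 degrees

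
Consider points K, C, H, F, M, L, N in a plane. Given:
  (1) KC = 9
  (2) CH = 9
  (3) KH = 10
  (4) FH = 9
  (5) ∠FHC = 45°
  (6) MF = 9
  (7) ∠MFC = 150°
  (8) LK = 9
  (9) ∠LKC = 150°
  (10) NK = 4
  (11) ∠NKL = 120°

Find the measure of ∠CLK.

Step 1: By the law of cosines on triangle LKC: LC² = 9² + 9² − 2·9·9·cos(150°) = 302.3, so LC ≈ 17.39.
Step 2: By the inverse law of cosines on triangle CLK: cos(∠CLK) = (17.39² + 9² − 9²) / (2·17.39·9) = 302.3/312.96 = 0.9659, so ∠CLK = 15°.

Therefore, the measure of angle ∠CLK = 15°.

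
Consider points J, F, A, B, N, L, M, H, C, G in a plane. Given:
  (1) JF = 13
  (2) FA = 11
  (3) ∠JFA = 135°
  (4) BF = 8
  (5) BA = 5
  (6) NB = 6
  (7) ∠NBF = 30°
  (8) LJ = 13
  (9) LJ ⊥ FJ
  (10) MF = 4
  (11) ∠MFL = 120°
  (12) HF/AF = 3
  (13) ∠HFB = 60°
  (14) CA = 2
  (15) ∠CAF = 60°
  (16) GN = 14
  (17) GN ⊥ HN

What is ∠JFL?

Step 1: By the law of cosines on triangle FJL: FL² = 13² + 13² − 2·13·13·cos(90°) = 338, so FL = 13·√2.
Step 2: By the inverse law of cosines on triangle JFL: cos(∠JFL) = (13² + (13·√2)² − 13²) / (2·13·13·√2) = 338/478 = 0.7071, so ∠JFL = 45°.

Therefore, the measure of angle ∠JFL = 45°.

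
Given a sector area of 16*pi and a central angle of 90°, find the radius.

r² = 360 × 16*pi / (π × 90) = 64, so r = 8.

8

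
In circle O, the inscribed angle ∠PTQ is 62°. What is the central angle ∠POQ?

By the inscribed angle theorem, the central angle is twice the inscribed angle.
Central angle = 2 × 62° = 124°

124°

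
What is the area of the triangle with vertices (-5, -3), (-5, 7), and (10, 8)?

Shoelace: Area = (1/2)|-5(7-8) + -5(8--3) + 10(-3-7)| = (1/2)(150) = 75

75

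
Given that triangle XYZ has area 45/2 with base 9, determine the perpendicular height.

height = 2 * 45/2 / 9 = 5

5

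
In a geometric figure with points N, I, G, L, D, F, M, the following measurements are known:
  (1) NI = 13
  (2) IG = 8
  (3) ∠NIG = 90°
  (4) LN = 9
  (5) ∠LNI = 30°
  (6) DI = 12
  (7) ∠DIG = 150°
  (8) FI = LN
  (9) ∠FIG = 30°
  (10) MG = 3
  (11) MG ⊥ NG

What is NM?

Step 1: By the law of cosines on triangle GIN: GN² = 8² + 13² − 2·8·13·cos(90°) = 233, so GN ≈ 15.26.
Step 2: By the law of cosines on triangle NGM: NM² = 15.26² + 3² − 2·15.26·3·cos(90°) = 242, so NM = 11·√2.

Therefore, the length of NM = 11·√2.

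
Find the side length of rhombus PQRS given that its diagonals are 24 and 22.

In a rhombus, the diagonals bisect each other perpendicularly, creating four congruent right triangles.
Each triangle has legs 12 (half of 24) and 11 (half of 22).
The hypotenuse of each right triangle is a side of the rhombus:
side = sqrt(12^2 + 11^2) = sqrt(265)

sqrt(265)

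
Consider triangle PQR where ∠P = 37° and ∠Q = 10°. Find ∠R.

By the triangle angle sum property, the three interior angles of any triangle add up to 180°.
We know angle P = 37° and angle Q = 10°, so their sum is 47°.
Therefore angle R = 180° - 47° = 133°.

133 degrees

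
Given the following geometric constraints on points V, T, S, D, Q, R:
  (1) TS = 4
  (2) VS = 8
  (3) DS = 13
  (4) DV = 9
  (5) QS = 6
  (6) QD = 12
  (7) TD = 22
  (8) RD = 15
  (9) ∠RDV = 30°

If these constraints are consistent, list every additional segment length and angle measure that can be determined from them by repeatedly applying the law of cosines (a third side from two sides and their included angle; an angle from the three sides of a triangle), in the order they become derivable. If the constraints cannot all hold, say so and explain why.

These constraints are not satisfiable: by the triangle inequality in triangle STD, (1) TS = 4 and (3) DS = 13 force TD ≤ 4 + 13 = 17, but (7) says TD = 22. No planar figure meets all of them, so nothing further can be derived.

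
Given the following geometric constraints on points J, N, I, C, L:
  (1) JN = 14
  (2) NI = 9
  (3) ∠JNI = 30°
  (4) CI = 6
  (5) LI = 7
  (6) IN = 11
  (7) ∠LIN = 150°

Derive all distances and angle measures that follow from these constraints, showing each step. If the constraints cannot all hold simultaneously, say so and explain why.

These constraints are not satisfiable: (2) NI = 9 and (6) IN = 11 assign two different lengths to the same segment. No planar figure meets all of them, so nothing further can be derived.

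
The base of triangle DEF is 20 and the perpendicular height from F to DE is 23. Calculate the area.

Area = (1/2)(20)(23) = 230

230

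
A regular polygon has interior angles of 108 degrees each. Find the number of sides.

The exterior angle is the supplement of the interior angle: 180 - 108 = 72 degrees.
Since the exterior angles of any convex polygon sum to 360 degrees, the number of sides is 360 / 72 = 5.

5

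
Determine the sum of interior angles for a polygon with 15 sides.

The sum of interior angles of an n-sided polygon is (n - 2) * 180.
For n = 15: (15 - 2) * 180 = 13 * 180 = 2340 degrees.

2340 degrees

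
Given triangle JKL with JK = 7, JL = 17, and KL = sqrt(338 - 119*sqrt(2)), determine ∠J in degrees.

By the inverse law of cosines: cos(J) = (JK² + JL² - KL²) / (2 × JK × JL)
cos(J) = (7² + 17² - (sqrt(338 - 119*sqrt(2)))²) / (2 × 7 × 17)
cos(J) = (49 + 289 - (338 - 119*sqrt(2))) / 238
cos(J) = sqrt(2)/2
J = arccos(sqrt(2)/2) = 45°

45°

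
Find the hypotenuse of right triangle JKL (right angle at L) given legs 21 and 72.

JK = sqrt(21^2 + 72^2) = sqrt(5625) = 75

75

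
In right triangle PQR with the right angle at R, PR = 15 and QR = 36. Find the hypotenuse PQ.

In a right triangle, the square of the hypotenuse equals the sum of the squares of the two legs.
The legs are 15 and 36, so the hypotenuse = sqrt(225 + 1296) = sqrt(1521) = 39.

39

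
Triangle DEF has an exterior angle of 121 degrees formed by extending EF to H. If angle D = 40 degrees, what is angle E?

angle E = 121 - 40 = 81 degrees (exterior angle theorem).

81 degrees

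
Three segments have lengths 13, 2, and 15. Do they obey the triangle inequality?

Check the triangle inequality: 13 + 2 = 15 ≤ 15.
Since the sum of two sides does not exceed the third, no triangle can be formed.

No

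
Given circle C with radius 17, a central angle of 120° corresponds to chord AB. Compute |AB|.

Chord length = 2r sin(θ/2)
= 2 × 17 × sin(120°/2)
= 2 × 17 × sin(60°)
= 17*sqrt(3)

17*sqrt(3)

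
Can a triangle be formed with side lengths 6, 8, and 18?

The longest side is 18. The other two sides sum to 6 + 8 = 14.
Since 14 ≤ 18, the two shorter sides cannot reach around to close the triangle.

No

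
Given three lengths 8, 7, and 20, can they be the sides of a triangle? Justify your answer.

The longest side is 20. The other two sides sum to 7 + 8 = 15.
Since 15 ≤ 20, the two shorter sides cannot reach around to close the triangle.

No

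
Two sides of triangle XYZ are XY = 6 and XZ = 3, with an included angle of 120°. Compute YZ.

When two sides and the included angle are known, the law of cosines gives the third side.
c^2 = a^2 + b^2 - 2ab cos(C) generalizes the Pythagorean theorem to non-right triangles.
Here: YZ^2 = 36 + 9 - 36*(-1/2) = 63
YZ = 3*sqrt(7)

3*sqrt(7)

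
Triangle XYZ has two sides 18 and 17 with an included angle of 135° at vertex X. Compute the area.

Area = (1/2) * XY * XZ * sin(X)
Area = (1/2) * 18 * 17 * sin(135°)
Area = (1/2) * 18 * 17 * sqrt(2)/2
Area = 153*sqrt(2)/2

153*sqrt(2)/2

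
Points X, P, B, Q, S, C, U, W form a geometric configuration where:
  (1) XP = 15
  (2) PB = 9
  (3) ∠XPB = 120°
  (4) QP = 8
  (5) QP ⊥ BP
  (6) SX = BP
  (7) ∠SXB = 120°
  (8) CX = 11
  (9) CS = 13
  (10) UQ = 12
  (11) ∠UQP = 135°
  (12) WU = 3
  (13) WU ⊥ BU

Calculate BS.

From the given relations: SX = BP = 9.
Step 1: By the law of cosines on triangle BPX: BX² = 9² + 15² − 2·9·15·cos(120°) = 441, so BX = 21.
Step 2: By the law of cosines on triangle BXS: BS² = 21² + 9² − 2·21·9·cos(120°) = 711, so BS = 3·√79.

Therefore, the length of BS = 3·√79.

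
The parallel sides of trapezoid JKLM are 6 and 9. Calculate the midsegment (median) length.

midsegment = (6 + 9) / 2 = 15 / 2 = 15/2

15/2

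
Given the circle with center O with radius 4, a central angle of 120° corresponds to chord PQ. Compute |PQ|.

Drop a perpendicular from the center to the chord, bisecting both the chord and the central angle.
Each half-chord = r sin(θ/2) = 4 sin(60°).
The full chord = 2 × 4 × sin(60°) = 4*sqrt(3).

4*sqrt(3)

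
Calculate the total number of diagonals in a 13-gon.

Each of the 13 vertices connects to 10 non-adjacent vertices via diagonals.
Total connections = 13 × 10 = 130, but each diagonal is counted twice.
Number of diagonals = 130 / 2 = 65.

65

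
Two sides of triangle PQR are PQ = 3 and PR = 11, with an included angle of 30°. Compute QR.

By the law of cosines: QR^2 = PQ^2 + PR^2 - 2*PQ*PR*cos(P)
QR^2 = 3^2 + 11^2 - 2*3*11*cos(30°)
QR^2 = 9 + 121 - 66*(sqrt(3)/2)
QR^2 = 130 - 33*sqrt(3)
QR = sqrt(130 - 33*sqrt(3))

sqrt(130 - 33*sqrt(3))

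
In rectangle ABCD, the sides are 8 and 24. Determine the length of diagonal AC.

d = sqrt(8^2 + 24^2) = sqrt(640) = 8*sqrt(10)

8*sqrt(10)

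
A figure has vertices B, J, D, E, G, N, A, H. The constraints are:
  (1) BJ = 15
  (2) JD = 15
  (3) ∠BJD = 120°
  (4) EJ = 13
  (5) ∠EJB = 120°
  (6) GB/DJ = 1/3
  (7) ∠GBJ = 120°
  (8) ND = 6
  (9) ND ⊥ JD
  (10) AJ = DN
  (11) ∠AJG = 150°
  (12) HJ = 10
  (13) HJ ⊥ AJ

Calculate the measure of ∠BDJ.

Step 1: By the law of cosines on triangle DJB: DB² = 15² + 15² − 2·15·15·cos(120°) = 675, so DB = 15·√3.
Step 2: By the inverse law of cosines on triangle BDJ: cos(∠BDJ) = ((15·√3)² + 15² − 15²) / (2·15·√3·15) = 675/779.42 = 0.866, so ∠BDJ = 30°.

Therefore, the measure of angle ∠BDJ = 30°.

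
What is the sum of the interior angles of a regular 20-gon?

The sum of interior angles of an n-sided polygon is (n - 2) * 180.
For n = 20: (20 - 2) * 180 = 18 * 180 = 3240 degrees.

3240 degrees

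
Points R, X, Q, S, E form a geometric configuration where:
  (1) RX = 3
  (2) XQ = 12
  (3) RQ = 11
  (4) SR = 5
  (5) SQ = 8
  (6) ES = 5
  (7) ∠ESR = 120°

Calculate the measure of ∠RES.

Step 1: By the law of cosines on triangle ESR: ER² = 5² + 5² − 2·5·5·cos(120°) = 75, so ER = 5·√3.
Step 2: By the inverse law of cosines on triangle RES: cos(∠RES) = ((5·√3)² + 5² − 5²) / (2·5·√3·5) = 75/86.6 = 0.866, so ∠RES = 30°.

Therefore, the measure of angle ∠RES = 30°.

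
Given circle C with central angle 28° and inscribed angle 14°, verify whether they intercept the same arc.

By the inscribed angle theorem, if both angles subtend the same arc, the inscribed angle must be half the central angle.
Half of 28° = 14°, which equals the given inscribed angle of 14°.
Therefore, yes, they correspond to the same arc.

Yes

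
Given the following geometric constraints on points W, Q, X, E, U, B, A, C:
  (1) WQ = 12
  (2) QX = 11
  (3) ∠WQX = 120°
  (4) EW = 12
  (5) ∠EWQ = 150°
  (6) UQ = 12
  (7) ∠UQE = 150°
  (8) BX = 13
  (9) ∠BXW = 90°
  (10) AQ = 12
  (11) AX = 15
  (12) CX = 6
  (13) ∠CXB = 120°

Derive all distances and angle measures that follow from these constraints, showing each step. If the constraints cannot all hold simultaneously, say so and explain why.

The constraints are consistent.

Step 1: From WQ = 12, QX = 11, and ∠WQX = 120°, by the law of cosines:
  WX² = WQ² + QX² - 2·WQ·QX·cos(120°) = 144 + 121 + 132 = 397
  WX ≈ 19.92

Step 2: From QW = 12, WE = 12, and ∠QWE = 150°, by the law of cosines:
  QE² = QW² + WE² - 2·QW·WE·cos(150°) = 144 + 144 + 249.4 = 537.4
  QE ≈ 23.18

Step 3: From BX = 13, XC = 6, and ∠BXC = 120°, by the law of cosines:
  BC² = BX² + XC² - 2·BX·XC·cos(120°) = 169 + 36 + 78 = 283
  BC ≈ 16.82

Step 4: From QA = 12, QX = 11, AX = 15, by the inverse law of cosines:
  cos(∠AQX) = (QA² + QX² - AX²) / (2·QA·QX)
  ∠AQX = 81.29°

Step 5: From XA = 15, XQ = 11, AQ = 12, by the inverse law of cosines:
  cos(∠AXQ) = (XA² + XQ² - AQ²) / (2·XA·XQ)
  ∠AXQ = 52.26°

Step 6: From AQ = 12, AX = 15, QX = 11, by the inverse law of cosines:
  cos(∠QAX) = (AQ² + AX² - QX²) / (2·AQ·AX)
  ∠QAX = 46.46°

Step 7: From WX = 19.92, XB = 13, and ∠WXB = 90°, by the law of cosines:
  WB² = WX² + XB² - 2·WX·XB·cos(90°) = 397 + 169 - 0 = 566
  WB ≈ 23.79

Step 8: From EQ = 23.18, QU = 12, and ∠EQU = 150°, by the law of cosines:
  EU² = EQ² + QU² - 2·EQ·QU·cos(150°) = 537.4 + 144 + 481.8 = 1163
  EU ≈ 34.11

Step 9: From WQ = 12, WX = 19.92, QX = 11, by the inverse law of cosines:
  cos(∠QWX) = (WQ² + WX² - QX²) / (2·WQ·WX)
  ∠QWX = 28.56°

Step 10: From QE = 23.18, QW = 12, EW = 12, by the inverse law of cosines:
  cos(∠EQW) = (QE² + QW² - EW²) / (2·QE·QW)
  ∠EQW = 15°

Step 11: From XQ = 11, XW = 19.92, QW = 12, by the inverse law of cosines:
  cos(∠QXW) = (XQ² + XW² - QW²) / (2·XQ·XW)
  ∠QXW = 31.44°

Step 12: From EQ = 23.18, EW = 12, QW = 12, by the inverse law of cosines:
  cos(∠QEW) = (EQ² + EW² - QW²) / (2·EQ·EW)
  ∠QEW = 15°

Step 13: From BC = 16.82, BX = 13, CX = 6, by the inverse law of cosines:
  cos(∠CBX) = (BC² + BX² - CX²) / (2·BC·BX)
  ∠CBX = 17.99°

Step 14: From CB = 16.82, CX = 6, BX = 13, by the inverse law of cosines:
  cos(∠BCX) = (CB² + CX² - BX²) / (2·CB·CX)
  ∠BCX = 42.01°

Step 15: From WB = 23.79, WX = 19.92, BX = 13, by the inverse law of cosines:
  cos(∠BWX) = (WB² + WX² - BX²) / (2·WB·WX)
  ∠BWX = 33.12°

Step 16: From EQ = 23.18, EU = 34.11, QU = 12, by the inverse law of cosines:
  cos(∠QEU) = (EQ² + EU² - QU²) / (2·EQ·EU)
  ∠QEU = 10.13°

Step 17: From UE = 34.11, UQ = 12, EQ = 23.18, by the inverse law of cosines:
  cos(∠EUQ) = (UE² + UQ² - EQ²) / (2·UE·UQ)
  ∠EUQ = 19.87°

Step 18: From BW = 23.79, BX = 13, WX = 19.92, by the inverse law of cosines:
  cos(∠WBX) = (BW² + BX² - WX²) / (2·BW·BX)
  ∠WBX = 56.88°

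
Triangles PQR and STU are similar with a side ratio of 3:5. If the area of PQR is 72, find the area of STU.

Area ratio = (3/5)^2 = 9/25. Area of STU = 72 * 25/9 = 200.

200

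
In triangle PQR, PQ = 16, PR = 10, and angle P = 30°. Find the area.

When two sides and the included angle are known, the area formula is (1/2)ab sin(C).
The height from one side to the opposite vertex is 10 sin(30°) = 5.
Area = (1/2) * 16 * 5 = 40.

40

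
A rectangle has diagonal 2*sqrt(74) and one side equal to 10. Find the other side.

b = sqrt(d^2 - a^2) = sqrt(296 - 100) = sqrt(196) = 14

14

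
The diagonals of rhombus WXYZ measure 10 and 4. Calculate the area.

The diagonals of a rhombus divide it into four right triangles.
Each triangle has legs 10/ 2 = 5 and 4/2 = 2, so each has area (1/2)*5*2 = 5.
Four such triangles give total area = (d1 * d2) / 2 = 20.

20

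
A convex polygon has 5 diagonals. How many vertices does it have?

Using d = n(n - 3)/2, we solve 5 = n(n - 3)/2.
So n(n - 3) = 10.
Testing n = 5: 5 * 2 = 10 = 10. Correct.
The polygon has 5 sides.

5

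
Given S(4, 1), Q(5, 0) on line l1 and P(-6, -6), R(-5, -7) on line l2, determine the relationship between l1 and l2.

Slope of line 1: m1 = (0 - 1)/(5 - 4) = -1/1 = -1
Slope of line 2: m2 = (-7 - -6)/(-5 - -6) = -1/1 = -1
Two lines are parallel if and only if they have equal slopes (or both are vertical).
Here m1 = m2 = -1, confirming the lines are parallel.

Parallel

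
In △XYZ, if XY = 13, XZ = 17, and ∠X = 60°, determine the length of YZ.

Law of cosines: YZ^2 = 13^2 + 17^2 - 2(13)(17)cos(60°) = 237, so YZ = sqrt(237).

sqrt(237)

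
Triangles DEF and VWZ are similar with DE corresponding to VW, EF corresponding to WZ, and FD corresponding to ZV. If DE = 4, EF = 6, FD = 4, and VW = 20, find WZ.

Since the triangles are similar, the ratio of corresponding sides is constant.
Scale factor k = VW / DE = 20 / 4 = 5
WZ = k * EF = 5 * 6 = 30

30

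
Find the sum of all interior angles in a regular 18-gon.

The sum of interior angles of an n-sided polygon is (n - 2) * 180.
For n = 18: (18 - 2) * 180 = 16 * 180 = 2880 degrees.

2880 degrees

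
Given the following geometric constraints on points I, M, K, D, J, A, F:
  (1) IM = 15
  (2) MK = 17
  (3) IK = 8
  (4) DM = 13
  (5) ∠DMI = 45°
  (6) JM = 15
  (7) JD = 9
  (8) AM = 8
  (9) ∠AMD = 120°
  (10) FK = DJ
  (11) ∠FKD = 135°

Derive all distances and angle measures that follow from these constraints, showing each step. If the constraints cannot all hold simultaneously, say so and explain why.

The constraints are consistent.

From the given relations:
  FK = DJ = 9

Step 1: From IM = 15, MD = 13, and ∠IMD = 45°, by the law of cosines:
  ID² = IM² + MD² - 2·IM·MD·cos(45°) = 225 + 169 - 275.8 = 118.2
  ID ≈ 10.87

Step 2: From DM = 13, MA = 8, and ∠DMA = 120°, by the law of cosines:
  DA² = DM² + MA² - 2·DM·MA·cos(120°) = 169 + 64 + 104 = 337
  DA ≈ 18.36

Step 3: From IK = 8, IM = 15, KM = 17, by the inverse law of cosines:
  cos(∠KIM) = (IK² + IM² - KM²) / (2·IK·IM)
  ∠KIM = 90°

Step 4: From MD = 13, MJ = 15, DJ = 9, by the inverse law of cosines:
  cos(∠DMJ) = (MD² + MJ² - DJ²) / (2·MD·MJ)
  ∠DMJ = 36.62°

Step 5: From MI = 15, MK = 17, IK = 8, by the inverse law of cosines:
  cos(∠IMK) = (MI² + MK² - IK²) / (2·MI·MK)
  ∠IMK = 28.07°

Step 6: From KI = 8, KM = 17, IM = 15, by the inverse law of cosines:
  cos(∠IKM) = (KI² + KM² - IM²) / (2·KI·KM)
  ∠IKM = 61.93°

Step 7: From DJ = 9, DM = 13, JM = 15, by the inverse law of cosines:
  cos(∠JDM) = (DJ² + DM² - JM²) / (2·DJ·DM)
  ∠JDM = 83.87°

Step 8: From JD = 9, JM = 15, DM = 13, by the inverse law of cosines:
  cos(∠DJM) = (JD² + JM² - DM²) / (2·JD·JM)
  ∠DJM = 59.51°

Step 9: From ID = 10.87, IM = 15, DM = 13, by the inverse law of cosines:
  cos(∠DIM) = (ID² + IM² - DM²) / (2·ID·IM)
  ∠DIM = 57.72°

Step 10: From DA = 18.36, DM = 13, AM = 8, by the inverse law of cosines:
  cos(∠ADM) = (DA² + DM² - AM²) / (2·DA·DM)
  ∠ADM = 22.17°

Step 11: From DI = 10.87, DM = 13, IM = 15, by the inverse law of cosines:
  cos(∠IDM) = (DI² + DM² - IM²) / (2·DI·DM)
  ∠IDM = 77.28°

Step 12: From AD = 18.36, AM = 8, DM = 13, by the inverse law of cosines:
  cos(∠DAM) = (AD² + AM² - DM²) / (2·AD·AM)
  ∠DAM = 37.83°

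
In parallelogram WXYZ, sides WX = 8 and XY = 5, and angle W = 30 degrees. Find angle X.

In a parallelogram, consecutive angles are supplementary (sum to 180°).
angle X = 180 - angle W
angle X = 180 - 30
angle X = 150 degrees

150 degrees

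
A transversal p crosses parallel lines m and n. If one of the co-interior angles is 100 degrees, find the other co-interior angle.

Co-interior angles (same-side interior) formed by parallel lines and a transversal are supplementary (sum to 180 degrees).
The given angle is 100 degrees.
The co-interior angle = 180 - 100 = 80 degrees.

80 degrees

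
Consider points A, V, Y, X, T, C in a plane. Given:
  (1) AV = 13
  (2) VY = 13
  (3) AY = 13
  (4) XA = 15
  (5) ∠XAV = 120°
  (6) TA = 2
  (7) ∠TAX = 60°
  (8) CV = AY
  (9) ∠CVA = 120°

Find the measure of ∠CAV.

From the given relations: CV = AY = 13.
Step 1: By the law of cosines on triangle AVC: AC² = 13² + 13² − 2·13·13·cos(120°) = 507, so AC = 13·√3.
Step 2: By the inverse law of cosines on triangle CAV: cos(∠CAV) = ((13·√3)² + 13² − 13²) / (2·13·√3·13) = 507/585.43 = 0.866, so ∠CAV = 30°.

Therefore, the measure of angle ∠CAV = 30°.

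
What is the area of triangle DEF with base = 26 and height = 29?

Area = (1/2) * base * height
Area = (1/2) * 26 * 29
Area = 377

377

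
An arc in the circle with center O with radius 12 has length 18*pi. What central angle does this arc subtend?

The full circumference is 2πr = 24*pi.
The arc is 18*pi / 24*pi = 3/4 of the full circle.
So the central angle = 3/4 × 360° = 270°.

270°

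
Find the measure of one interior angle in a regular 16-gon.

Each interior angle of a regular n-gon is (n - 2) * 180 / n.
For n = 16: (16 - 2) * 180 / 16 = 2520/16 = 315/2 degrees.

315/2 degrees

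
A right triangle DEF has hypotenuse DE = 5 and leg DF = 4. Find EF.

Rearranging the Pythagorean theorem to solve for the unknown leg:
leg^2 = hypotenuse^2 - known_leg^2 = 25 - 16 = 9
leg = sqrt(9) = 3.

3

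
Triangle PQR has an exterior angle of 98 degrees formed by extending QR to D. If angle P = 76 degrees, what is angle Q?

By the exterior angle theorem: exterior angle = sum of remote interior angles.
98 = 76 + angle Q
angle Q = 98 - 76 = 22 degrees

22 degrees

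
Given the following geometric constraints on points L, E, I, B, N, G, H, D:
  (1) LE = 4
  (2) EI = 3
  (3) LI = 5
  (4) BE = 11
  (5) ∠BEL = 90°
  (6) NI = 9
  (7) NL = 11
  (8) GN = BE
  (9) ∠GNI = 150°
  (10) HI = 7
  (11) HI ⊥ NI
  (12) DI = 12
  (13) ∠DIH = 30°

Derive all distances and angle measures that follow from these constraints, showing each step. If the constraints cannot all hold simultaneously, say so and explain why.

The constraints are consistent.

From the given relations:
  GN = BE = 11

Step 1: From LE = 4, EB = 11, and ∠LEB = 90°, by the law of cosines:
  LB² = LE² + EB² - 2·LE·EB·cos(90°) = 16 + 121 - 0 = 137
  LB = √137

Step 2: From IN = 9, NG = 11, and ∠ING = 150°, by the law of cosines:
  IG² = IN² + NG² - 2·IN·NG·cos(150°) = 81 + 121 + 171.5 = 373.5
  IG ≈ 19.33

Step 3: From NI = 9, IH = 7, and ∠NIH = 90°, by the law of cosines:
  NH² = NI² + IH² - 2·NI·IH·cos(90°) = 81 + 49 - 0 = 130
  NH = √130

Step 4: From HI = 7, ID = 12, and ∠HID = 30°, by the law of cosines:
  HD² = HI² + ID² - 2·HI·ID·cos(30°) = 49 + 144 - 145.5 = 47.51
  HD ≈ 6.89

Step 5: From LE = 4, LI = 5, EI = 3, by the inverse law of cosines:
  cos(∠ELI) = (LE² + LI² - EI²) / (2·LE·LI)
  ∠ELI = 36.87°

Step 6: From LI = 5, LN = 11, IN = 9, by the inverse law of cosines:
  cos(∠ILN) = (LI² + LN² - IN²) / (2·LI·LN)
  ∠ILN = 53.78°

Step 7: From EI = 3, EL = 4, IL = 5, by the inverse law of cosines:
  cos(∠IEL) = (EI² + EL² - IL²) / (2·EI·EL)
  ∠IEL = 90°

Step 8: From IE = 3, IL = 5, EL = 4, by the inverse law of cosines:
  cos(∠EIL) = (IE² + IL² - EL²) / (2·IE·IL)
  ∠EIL = 53.13°

Step 9: From IL = 5, IN = 9, LN = 11, by the inverse law of cosines:
  cos(∠LIN) = (IL² + IN² - LN²) / (2·IL·IN)
  ∠LIN = 99.59°

Step 10: From NI = 9, NL = 11, IL = 5, by the inverse law of cosines:
  cos(∠INL) = (NI² + NL² - IL²) / (2·NI·NL)
  ∠INL = 26.63°

Step 11: From LB = √137, LE = 4, BE = 11, by the inverse law of cosines:
  cos(∠BLE) = (LB² + LE² - BE²) / (2·LB·LE)
  ∠BLE = 70.02°

Step 12: From IG = 19.33, IN = 9, GN = 11, by the inverse law of cosines:
  cos(∠GIN) = (IG² + IN² - GN²) / (2·IG·IN)
  ∠GIN = 16.53°

Step 13: From BE = 11, BL = √137, EL = 4, by the inverse law of cosines:
  cos(∠EBL) = (BE² + BL² - EL²) / (2·BE·BL)
  ∠EBL = 19.98°

Step 14: From NH = √130, NI = 9, HI = 7, by the inverse law of cosines:
  cos(∠HNI) = (NH² + NI² - HI²) / (2·NH·NI)
  ∠HNI = 37.87°

Step 15: From GI = 19.33, GN = 11, IN = 9, by the inverse law of cosines:
  cos(∠IGN) = (GI² + GN² - IN²) / (2·GI·GN)
  ∠IGN = 13.47°

Step 16: From HD = 6.89, HI = 7, DI = 12, by the inverse law of cosines:
  cos(∠DHI) = (HD² + HI² - DI²) / (2·HD·HI)
  ∠DHI = 119.48°

Step 17: From HI = 7, HN = √130, IN = 9, by the inverse law of cosines:
  cos(∠IHN) = (HI² + HN² - IN²) / (2·HI·HN)
  ∠IHN = 52.13°

Step 18: From DH = 6.89, DI = 12, HI = 7, by the inverse law of cosines:
  cos(∠HDI) = (DH² + DI² - HI²) / (2·DH·DI)
  ∠HDI = 30.52°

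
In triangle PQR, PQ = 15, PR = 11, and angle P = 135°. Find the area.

Area = (1/2)(15)(11) sin(135°) = (1/2)(15)(11)(sqrt(2)/2) = 165*sqrt(2)/4

165*sqrt(2)/4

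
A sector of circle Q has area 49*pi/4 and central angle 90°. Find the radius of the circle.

Sector area A = πr² × θ/360, so r² = 360A / (πθ).
r² = 360 × 49*pi/4 / (π × 90)
r² = 49
r = 7

7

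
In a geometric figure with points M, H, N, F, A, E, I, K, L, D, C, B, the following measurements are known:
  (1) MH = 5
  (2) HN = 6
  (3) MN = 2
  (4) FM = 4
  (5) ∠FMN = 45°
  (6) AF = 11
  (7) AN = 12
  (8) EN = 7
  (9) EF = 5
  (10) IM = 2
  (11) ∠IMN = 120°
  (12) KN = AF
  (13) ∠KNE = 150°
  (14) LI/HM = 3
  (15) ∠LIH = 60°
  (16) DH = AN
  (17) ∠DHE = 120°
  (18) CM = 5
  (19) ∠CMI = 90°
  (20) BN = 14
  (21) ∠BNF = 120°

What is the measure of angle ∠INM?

Step 1: By the law of cosines on triangle NMI: NI² = 2² + 2² − 2·2·2·cos(120°) = 12, so NI = 2·√3.
Step 2: By the inverse law of cosines on triangle INM: cos(∠INM) = ((2·√3)² + 2² − 2²) / (2·2·√3·2) = 12/13.86 = 0.866, so ∠INM = 30°.

Therefore, the measure of angle ∠INM = 30°.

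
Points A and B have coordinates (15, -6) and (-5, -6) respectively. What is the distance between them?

d = sqrt((-20)^2 + (0)^2) = sqrt(400) = 20

20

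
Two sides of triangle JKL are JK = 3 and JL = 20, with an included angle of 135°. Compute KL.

By the law of cosines: KL^2 = JK^2 + JL^2 - 2*JK*JL*cos(J)
KL^2 = 3^2 + 20^2 - 2*3*20*cos(135°)
KL^2 = 9 + 400 - 120*(-sqrt(2)/2)
KL^2 = 60*sqrt(2) + 409
KL = sqrt(60*sqrt(2) + 409)

sqrt(60*sqrt(2) + 409)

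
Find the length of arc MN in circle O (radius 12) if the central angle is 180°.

Arc length = 2πr × θ/360
= 2π × 12 × 1/2
= 12*pi

12*pi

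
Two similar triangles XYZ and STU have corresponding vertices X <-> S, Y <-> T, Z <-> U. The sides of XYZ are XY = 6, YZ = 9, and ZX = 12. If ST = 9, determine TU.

Similar triangles have proportional sides. Setting up the proportion:
ST / XY = TU / YZ
9 / 6 = TU / 9
TU = 9 * 9 / 6 = 27/2.

27/2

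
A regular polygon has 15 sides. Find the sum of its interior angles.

The sum of interior angles of an n-sided polygon is (n - 2) * 180.
For n = 15: (15 - 2) * 180 = 13 * 180 = 2340 degrees.

2340 degrees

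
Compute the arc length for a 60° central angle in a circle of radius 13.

Arc length = 2πr × θ/360
= 2π × 13 × 1/6
= 13*pi/3

13*pi/3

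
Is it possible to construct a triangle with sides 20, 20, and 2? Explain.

Check all three triangle inequalities:
20 + 20 = 40 > 2 ✓
20 + 2 = 22 > 20 ✓
20 + 2 = 22 > 20 ✓
All conditions hold, so these sides form a valid triangle.

Yes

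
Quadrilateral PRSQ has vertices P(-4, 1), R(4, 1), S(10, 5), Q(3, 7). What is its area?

The Shoelace formula works by pairing each vertex with the next (cycling back to the first).
For each pair, compute x_i*y_(i+1) - x_(i+1)*y_i:
  (-4*1 - 4*1) = -8
  (4*5 - 10*1) = 10
  (10*7 - 3*5) = 55
  (3*1 - -4*7) = 31
Taking half the absolute value of the total: Area = (1/2)(88) = 44.

44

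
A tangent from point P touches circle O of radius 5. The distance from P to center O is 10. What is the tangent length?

tangent = √(d² - r²) = √(10² - 5²) = √(100 - 25) = √75 = 5*sqrt(3)

5*sqrt(3)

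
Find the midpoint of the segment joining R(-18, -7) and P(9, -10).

The midpoint is the point halfway along the segment.
Move half the horizontal distance: -18 + (9 - -18)/2 = -18 + 27/2 = -9/2
Move half the vertical distance: -7 + (-10 - -7)/2 = -7 + -3/2 = -17/2
Midpoint = (-9/2, -17/2)

(-9/2, -17/2)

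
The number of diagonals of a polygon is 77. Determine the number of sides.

Using d = n(n - 3)/2, we solve 77 = n(n - 3)/2.
So n(n - 3) = 154.
Testing n = 14: 14 * 11 = 154 = 154. Correct.
The polygon has 14 sides.

14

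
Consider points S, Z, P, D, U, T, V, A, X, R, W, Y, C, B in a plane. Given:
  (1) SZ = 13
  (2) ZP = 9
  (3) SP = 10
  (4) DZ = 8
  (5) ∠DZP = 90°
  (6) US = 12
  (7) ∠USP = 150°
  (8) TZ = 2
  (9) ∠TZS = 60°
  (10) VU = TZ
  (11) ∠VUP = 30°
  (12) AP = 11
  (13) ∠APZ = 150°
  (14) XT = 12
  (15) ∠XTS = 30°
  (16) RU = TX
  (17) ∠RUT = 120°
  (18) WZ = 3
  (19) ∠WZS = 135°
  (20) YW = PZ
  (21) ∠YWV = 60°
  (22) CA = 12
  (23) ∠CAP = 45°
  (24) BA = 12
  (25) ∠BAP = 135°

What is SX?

Step 1: By the law of cosines on triangle SZT: ST² = 13² + 2² − 2·13·2·cos(60°) = 147, so ST = 7·√3.
Step 2: By the law of cosines on triangle STX: SX² = (7·√3)² + 12² − 2·7·√3·12·cos(30°) = 39, so SX = √39.

Therefore, the length of SX = √39.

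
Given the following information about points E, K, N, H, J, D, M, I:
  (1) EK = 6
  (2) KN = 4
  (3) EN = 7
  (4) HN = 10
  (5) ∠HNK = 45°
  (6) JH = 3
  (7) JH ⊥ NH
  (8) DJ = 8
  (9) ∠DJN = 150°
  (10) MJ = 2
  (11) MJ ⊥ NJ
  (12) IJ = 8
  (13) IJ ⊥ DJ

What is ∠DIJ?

Step 1: By the law of cosines on triangle IJD: ID² = 8² + 8² − 2·8·8·cos(90°) = 128, so ID = 8·√2.
Step 2: By the inverse law of cosines on triangle DIJ: cos(∠DIJ) = ((8·√2)² + 8² − 8²) / (2·8·√2·8) = 128/181.02 = 0.7071, so ∠DIJ = 45°.

Therefore, the measure of angle ∠DIJ = 45°.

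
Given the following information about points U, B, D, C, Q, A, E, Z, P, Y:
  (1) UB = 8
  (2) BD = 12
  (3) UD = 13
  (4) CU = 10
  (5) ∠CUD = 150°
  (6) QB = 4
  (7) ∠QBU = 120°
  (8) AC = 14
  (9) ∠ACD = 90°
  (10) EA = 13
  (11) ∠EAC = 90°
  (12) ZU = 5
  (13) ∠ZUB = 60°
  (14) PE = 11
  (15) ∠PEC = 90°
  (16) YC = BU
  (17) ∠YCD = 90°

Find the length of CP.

Step 1: By the law of cosines on triangle EAC: EC² = 13² + 14² − 2·13·14·cos(90°) = 365, so EC ≈ 19.1.
Step 2: By the law of cosines on triangle CEP: CP² = 19.1² + 11² − 2·19.1·11·cos(90°) = 486, so CP = 9·√6.

Therefore, the length of CP = 9·√6.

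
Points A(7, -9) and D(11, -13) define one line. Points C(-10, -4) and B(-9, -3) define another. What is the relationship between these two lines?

Slope of line 1: m1 = (-13 - -9)/(11 - 7) = -4/4 = -1
Slope of line 2: m2 = (-3 - -4)/(-9 - -10) = 1/1 = 1
m1 * m2 = -1, so perpendicular.

Perpendicular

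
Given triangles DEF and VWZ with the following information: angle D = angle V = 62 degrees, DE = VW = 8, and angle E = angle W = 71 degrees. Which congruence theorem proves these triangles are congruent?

The given information provides:
angle D = angle V = 62 degrees, DE = VW = 8, and angle E = angle W = 71 degrees
This matches the ASA congruence theorem.
Two pairs of corresponding angles and the included side are equal (Angle-Side-Angle).

ASA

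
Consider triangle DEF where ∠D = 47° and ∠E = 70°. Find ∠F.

The interior angles sum to 180°: angle F = 180 - 47 - 70 = 63°.
The triangle is acute (angles 47°, 70°, 63°).

63 degrees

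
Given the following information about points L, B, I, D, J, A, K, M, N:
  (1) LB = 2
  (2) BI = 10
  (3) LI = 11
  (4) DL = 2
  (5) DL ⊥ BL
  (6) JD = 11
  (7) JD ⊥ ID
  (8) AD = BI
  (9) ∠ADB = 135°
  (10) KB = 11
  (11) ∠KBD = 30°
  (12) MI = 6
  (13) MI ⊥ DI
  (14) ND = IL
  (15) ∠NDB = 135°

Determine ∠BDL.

Step 1: By the law of cosines on triangle DLB: DB² = 2² + 2² − 2·2·2·cos(90°) = 8, so DB = 2·√2.
Step 2: By the inverse law of cosines on triangle BDL: cos(∠BDL) = ((2·√2)² + 2² − 2²) / (2·2·√2·2) = 8/11.31 = 0.7071, so ∠BDL = 45°.

Therefore, the measure of angle ∠BDL = 45°.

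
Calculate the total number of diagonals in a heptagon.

The number of diagonals in an n-gon is n(n - 3)/2.
For n = 7: 7(7 - 3)/2 = 7 × 4 / 2 = 14.

14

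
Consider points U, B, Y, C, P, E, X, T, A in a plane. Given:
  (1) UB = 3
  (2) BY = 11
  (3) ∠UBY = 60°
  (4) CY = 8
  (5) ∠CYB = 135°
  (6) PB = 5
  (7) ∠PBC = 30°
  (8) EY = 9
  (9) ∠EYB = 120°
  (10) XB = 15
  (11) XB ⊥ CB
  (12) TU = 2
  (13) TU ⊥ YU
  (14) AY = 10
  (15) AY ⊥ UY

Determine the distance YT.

Step 1: By the law of cosines on triangle UBY: UY² = 3² + 11² − 2·3·11·cos(60°) = 97, so UY = √97.
Step 2: By the law of cosines on triangle YUT: YT² = √97² + 2² − 2·√97·2·cos(90°) = 101, so YT = √101.

Therefore, the length of YT = √101.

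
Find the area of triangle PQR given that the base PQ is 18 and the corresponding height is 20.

A triangle's area is half the area of a rectangle with the same base and height.
Area = (1/2) * 18 * 20 = 180.

180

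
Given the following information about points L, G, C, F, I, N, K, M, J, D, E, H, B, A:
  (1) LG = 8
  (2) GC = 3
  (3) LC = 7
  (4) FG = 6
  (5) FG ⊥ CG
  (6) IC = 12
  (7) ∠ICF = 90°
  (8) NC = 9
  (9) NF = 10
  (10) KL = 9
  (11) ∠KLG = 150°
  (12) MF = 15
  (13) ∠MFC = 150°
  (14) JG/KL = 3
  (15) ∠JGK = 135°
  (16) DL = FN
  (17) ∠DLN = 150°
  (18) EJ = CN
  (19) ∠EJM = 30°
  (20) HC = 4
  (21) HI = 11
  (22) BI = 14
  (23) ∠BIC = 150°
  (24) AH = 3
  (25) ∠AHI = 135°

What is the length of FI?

Step 1: By the law of cosines on triangle FGC: FC² = 6² + 3² − 2·6·3·cos(90°) = 45, so FC = 3·√5.
Step 2: By the law of cosines on triangle FCI: FI² = (3·√5)² + 12² − 2·3·√5·12·cos(90°) = 189, so FI = 3·√21.

Therefore, the length of FI = 3·√21.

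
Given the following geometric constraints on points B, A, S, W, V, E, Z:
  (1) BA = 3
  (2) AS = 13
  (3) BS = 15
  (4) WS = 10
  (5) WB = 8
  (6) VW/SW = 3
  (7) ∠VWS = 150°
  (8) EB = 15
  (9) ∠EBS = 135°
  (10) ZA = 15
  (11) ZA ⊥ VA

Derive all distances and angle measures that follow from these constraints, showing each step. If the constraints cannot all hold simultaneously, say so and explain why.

The constraints are consistent.

From the given relations:
  VW = 3·SW = 3·10 = 30

Step 1: From SW = 10, WV = 30, and ∠SWV = 150°, by the law of cosines:
  SV² = SW² + WV² - 2·SW·WV·cos(150°) = 100 + 900 + 519.6 = 1520
  SV ≈ 38.98

Step 2: From SB = 15, BE = 15, and ∠SBE = 135°, by the law of cosines:
  SE² = SB² + BE² - 2·SB·BE·cos(135°) = 225 + 225 + 318.2 = 768.2
  SE ≈ 27.72

Step 3: From BA = 3, BS = 15, AS = 13, by the inverse law of cosines:
  cos(∠ABS) = (BA² + BS² - AS²) / (2·BA·BS)
  ∠ABS = 43.76°

Step 4: From BS = 15, BW = 8, SW = 10, by the inverse law of cosines:
  cos(∠SBW) = (BS² + BW² - SW²) / (2·BS·BW)
  ∠SBW = 38.05°

Step 5: From AB = 3, AS = 13, BS = 15, by the inverse law of cosines:
  cos(∠BAS) = (AB² + AS² - BS²) / (2·AB·AS)
  ∠BAS = 127.05°

Step 6: From SA = 13, SB = 15, AB = 3, by the inverse law of cosines:
  cos(∠ASB) = (SA² + SB² - AB²) / (2·SA·SB)
  ∠ASB = 9.18°

Step 7: From SB = 15, SW = 10, BW = 8, by the inverse law of cosines:
  cos(∠BSW) = (SB² + SW² - BW²) / (2·SB·SW)
  ∠BSW = 29.54°

Step 8: From WB = 8, WS = 10, BS = 15, by the inverse law of cosines:
  cos(∠BWS) = (WB² + WS² - BS²) / (2·WB·WS)
  ∠BWS = 112.41°

Step 9: From SB = 15, SE = 27.72, BE = 15, by the inverse law of cosines:
  cos(∠BSE) = (SB² + SE² - BE²) / (2·SB·SE)
  ∠BSE = 22.5°

Step 10: From SV = 38.98, SW = 10, VW = 30, by the inverse law of cosines:
  cos(∠VSW) = (SV² + SW² - VW²) / (2·SV·SW)
  ∠VSW = 22.63°

Step 11: From VS = 38.98, VW = 30, SW = 10, by the inverse law of cosines:
  cos(∠SVW) = (VS² + VW² - SW²) / (2·VS·VW)
  ∠SVW = 7.37°

Step 12: From EB = 15, ES = 27.72, BS = 15, by the inverse law of cosines:
  cos(∠BES) = (EB² + ES² - BS²) / (2·EB·ES)
  ∠BES = 22.5°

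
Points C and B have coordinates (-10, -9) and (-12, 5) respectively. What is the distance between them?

The horizontal distance is |-12 - -10| = 2 and the vertical distance is |5 - -9| = 14.
By the Pythagorean theorem, d = sqrt(2^2 + 14^2) = sqrt(200) = 10*sqrt(2).

10*sqrt(2)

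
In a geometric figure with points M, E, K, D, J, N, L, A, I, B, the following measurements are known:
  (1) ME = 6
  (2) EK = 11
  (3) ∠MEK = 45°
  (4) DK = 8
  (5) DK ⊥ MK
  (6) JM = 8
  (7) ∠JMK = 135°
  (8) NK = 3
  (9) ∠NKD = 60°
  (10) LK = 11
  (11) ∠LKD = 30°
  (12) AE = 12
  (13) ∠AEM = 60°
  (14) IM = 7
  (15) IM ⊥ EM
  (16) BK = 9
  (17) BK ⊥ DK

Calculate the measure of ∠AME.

Step 1: By the law of cosines on triangle MEA: MA² = 6² + 12² − 2·6·12·cos(60°) = 108, so MA = 6·√3.
Step 2: By the inverse law of cosines on triangle AME: cos(∠AME) = ((6·√3)² + 6² − 12²) / (2·6·√3·6) = 0/124.71 = 0, so ∠AME = 90°.

Therefore, the measure of angle ∠AME = 90°.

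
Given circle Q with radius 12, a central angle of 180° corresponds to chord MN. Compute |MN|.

Chord length = 2r sin(θ/2)
= 2 × 12 × sin(180°/2)
= 2 × 12 × sin(90°)
= 24

24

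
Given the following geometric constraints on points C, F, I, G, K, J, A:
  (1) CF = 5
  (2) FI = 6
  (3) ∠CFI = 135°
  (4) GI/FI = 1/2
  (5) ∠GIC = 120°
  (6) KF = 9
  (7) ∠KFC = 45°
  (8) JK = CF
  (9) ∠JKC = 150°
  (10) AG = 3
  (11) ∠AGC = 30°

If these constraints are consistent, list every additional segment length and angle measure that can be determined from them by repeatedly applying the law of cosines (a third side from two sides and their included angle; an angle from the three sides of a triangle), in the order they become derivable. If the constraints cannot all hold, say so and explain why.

The constraints are consistent. Derivable facts, in order:
After 1 step:
- CI ≈ 10.17
- CK ≈ 6.51
After 2 steps:
- CG ≈ 11.96
- CJ ≈ 11.12
- ∠CIF = 20.34°
- ∠CKF = 32.9°
- ∠FCI = 24.66°
- ∠FCK = 102.1°
After 3 steps:
- CA ≈ 9.48
- ∠CGI = 47.45°
- ∠CJK = 17.01°
- ∠GCI = 12.55°
- ∠JCK = 12.99°
After 4 steps:
- ∠ACG = 9.11°
- ∠CAG = 140.89°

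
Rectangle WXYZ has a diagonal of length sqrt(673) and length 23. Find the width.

The diagonal of a rectangle forms a right triangle with the two sides.
Rearranging the Pythagorean theorem: missing side = sqrt(d^2 - known^2).
= sqrt(673 - 529) = sqrt(144) = 12.

12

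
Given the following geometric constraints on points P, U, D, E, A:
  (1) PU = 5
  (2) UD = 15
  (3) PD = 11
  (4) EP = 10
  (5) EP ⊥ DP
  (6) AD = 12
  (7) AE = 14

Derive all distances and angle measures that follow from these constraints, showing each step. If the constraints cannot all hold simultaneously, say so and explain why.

The constraints are consistent.

Step 1: From DP = 11, PE = 10, and ∠DPE = 90°, by the law of cosines:
  DE² = DP² + PE² - 2·DP·PE·cos(90°) = 121 + 100 - 0 = 221
  DE ≈ 14.87

Step 2: From PD = 11, PU = 5, DU = 15, by the inverse law of cosines:
  cos(∠DPU) = (PD² + PU² - DU²) / (2·PD·PU)
  ∠DPU = 135.9°

Step 3: From UD = 15, UP = 5, DP = 11, by the inverse law of cosines:
  cos(∠DUP) = (UD² + UP² - DP²) / (2·UD·UP)
  ∠DUP = 30.68°

Step 4: From DP = 11, DU = 15, PU = 5, by the inverse law of cosines:
  cos(∠PDU) = (DP² + DU² - PU²) / (2·DP·DU)
  ∠PDU = 13.41°

Step 5: From DA = 12, DE = 14.87, AE = 14, by the inverse law of cosines:
  cos(∠ADE) = (DA² + DE² - AE²) / (2·DA·DE)
  ∠ADE = 61.73°

Step 6: From DE = 14.87, DP = 11, EP = 10, by the inverse law of cosines:
  cos(∠EDP) = (DE² + DP² - EP²) / (2·DE·DP)
  ∠EDP = 42.27°

Step 7: From EA = 14, ED = 14.87, AD = 12, by the inverse law of cosines:
  cos(∠AED) = (EA² + ED² - AD²) / (2·EA·ED)
  ∠AED = 49.02°

Step 8: From ED = 14.87, EP = 10, DP = 11, by the inverse law of cosines:
  cos(∠DEP) = (ED² + EP² - DP²) / (2·ED·EP)
  ∠DEP = 47.73°

Step 9: From AD = 12, AE = 14, DE = 14.87, by the inverse law of cosines:
  cos(∠DAE) = (AD² + AE² - DE²) / (2·AD·AE)
  ∠DAE = 69.26°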